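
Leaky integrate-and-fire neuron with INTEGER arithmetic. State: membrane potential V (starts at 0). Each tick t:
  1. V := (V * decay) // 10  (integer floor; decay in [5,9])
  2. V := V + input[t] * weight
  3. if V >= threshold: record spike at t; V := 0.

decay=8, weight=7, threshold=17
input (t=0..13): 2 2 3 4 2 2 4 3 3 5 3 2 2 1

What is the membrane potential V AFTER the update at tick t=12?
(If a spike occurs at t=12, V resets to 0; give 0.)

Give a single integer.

t=0: input=2 -> V=14
t=1: input=2 -> V=0 FIRE
t=2: input=3 -> V=0 FIRE
t=3: input=4 -> V=0 FIRE
t=4: input=2 -> V=14
t=5: input=2 -> V=0 FIRE
t=6: input=4 -> V=0 FIRE
t=7: input=3 -> V=0 FIRE
t=8: input=3 -> V=0 FIRE
t=9: input=5 -> V=0 FIRE
t=10: input=3 -> V=0 FIRE
t=11: input=2 -> V=14
t=12: input=2 -> V=0 FIRE
t=13: input=1 -> V=7

Answer: 0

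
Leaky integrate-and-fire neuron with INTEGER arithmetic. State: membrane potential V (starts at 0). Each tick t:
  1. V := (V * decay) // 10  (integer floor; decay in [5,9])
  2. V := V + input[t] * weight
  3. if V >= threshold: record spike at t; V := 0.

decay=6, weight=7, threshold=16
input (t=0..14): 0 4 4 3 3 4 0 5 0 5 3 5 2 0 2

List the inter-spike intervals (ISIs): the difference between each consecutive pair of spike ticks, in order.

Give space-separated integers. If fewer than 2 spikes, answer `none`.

Answer: 1 1 1 1 2 2 1 1 3

Derivation:
t=0: input=0 -> V=0
t=1: input=4 -> V=0 FIRE
t=2: input=4 -> V=0 FIRE
t=3: input=3 -> V=0 FIRE
t=4: input=3 -> V=0 FIRE
t=5: input=4 -> V=0 FIRE
t=6: input=0 -> V=0
t=7: input=5 -> V=0 FIRE
t=8: input=0 -> V=0
t=9: input=5 -> V=0 FIRE
t=10: input=3 -> V=0 FIRE
t=11: input=5 -> V=0 FIRE
t=12: input=2 -> V=14
t=13: input=0 -> V=8
t=14: input=2 -> V=0 FIRE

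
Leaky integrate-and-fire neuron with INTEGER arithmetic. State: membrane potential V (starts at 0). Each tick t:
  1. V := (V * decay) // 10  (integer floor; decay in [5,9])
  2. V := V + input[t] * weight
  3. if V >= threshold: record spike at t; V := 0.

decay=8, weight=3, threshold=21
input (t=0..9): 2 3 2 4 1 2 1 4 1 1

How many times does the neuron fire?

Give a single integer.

Answer: 1

Derivation:
t=0: input=2 -> V=6
t=1: input=3 -> V=13
t=2: input=2 -> V=16
t=3: input=4 -> V=0 FIRE
t=4: input=1 -> V=3
t=5: input=2 -> V=8
t=6: input=1 -> V=9
t=7: input=4 -> V=19
t=8: input=1 -> V=18
t=9: input=1 -> V=17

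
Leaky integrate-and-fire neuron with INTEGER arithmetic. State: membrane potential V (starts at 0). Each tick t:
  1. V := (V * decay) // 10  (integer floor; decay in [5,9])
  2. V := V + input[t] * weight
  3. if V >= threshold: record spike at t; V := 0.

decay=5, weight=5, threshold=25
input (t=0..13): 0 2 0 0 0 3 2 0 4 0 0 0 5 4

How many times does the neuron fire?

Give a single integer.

Answer: 1

Derivation:
t=0: input=0 -> V=0
t=1: input=2 -> V=10
t=2: input=0 -> V=5
t=3: input=0 -> V=2
t=4: input=0 -> V=1
t=5: input=3 -> V=15
t=6: input=2 -> V=17
t=7: input=0 -> V=8
t=8: input=4 -> V=24
t=9: input=0 -> V=12
t=10: input=0 -> V=6
t=11: input=0 -> V=3
t=12: input=5 -> V=0 FIRE
t=13: input=4 -> V=20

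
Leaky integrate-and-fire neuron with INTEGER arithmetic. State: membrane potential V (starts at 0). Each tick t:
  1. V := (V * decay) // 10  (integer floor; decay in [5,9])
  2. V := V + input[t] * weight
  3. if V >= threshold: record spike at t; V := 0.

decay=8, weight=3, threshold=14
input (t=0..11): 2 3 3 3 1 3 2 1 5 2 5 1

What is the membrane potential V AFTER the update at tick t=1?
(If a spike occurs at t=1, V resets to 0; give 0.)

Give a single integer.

t=0: input=2 -> V=6
t=1: input=3 -> V=13
t=2: input=3 -> V=0 FIRE
t=3: input=3 -> V=9
t=4: input=1 -> V=10
t=5: input=3 -> V=0 FIRE
t=6: input=2 -> V=6
t=7: input=1 -> V=7
t=8: input=5 -> V=0 FIRE
t=9: input=2 -> V=6
t=10: input=5 -> V=0 FIRE
t=11: input=1 -> V=3

Answer: 13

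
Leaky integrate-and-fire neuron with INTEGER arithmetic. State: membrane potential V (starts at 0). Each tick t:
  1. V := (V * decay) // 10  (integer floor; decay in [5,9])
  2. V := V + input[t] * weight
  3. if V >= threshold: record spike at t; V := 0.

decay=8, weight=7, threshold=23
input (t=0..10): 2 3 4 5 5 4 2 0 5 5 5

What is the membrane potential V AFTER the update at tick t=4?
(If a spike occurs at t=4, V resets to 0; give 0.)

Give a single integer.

t=0: input=2 -> V=14
t=1: input=3 -> V=0 FIRE
t=2: input=4 -> V=0 FIRE
t=3: input=5 -> V=0 FIRE
t=4: input=5 -> V=0 FIRE
t=5: input=4 -> V=0 FIRE
t=6: input=2 -> V=14
t=7: input=0 -> V=11
t=8: input=5 -> V=0 FIRE
t=9: input=5 -> V=0 FIRE
t=10: input=5 -> V=0 FIRE

Answer: 0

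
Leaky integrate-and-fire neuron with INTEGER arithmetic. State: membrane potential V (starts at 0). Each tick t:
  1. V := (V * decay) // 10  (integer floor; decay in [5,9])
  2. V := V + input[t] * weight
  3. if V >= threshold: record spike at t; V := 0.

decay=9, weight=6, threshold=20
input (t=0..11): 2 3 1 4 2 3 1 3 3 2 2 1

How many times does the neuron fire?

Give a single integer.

Answer: 5

Derivation:
t=0: input=2 -> V=12
t=1: input=3 -> V=0 FIRE
t=2: input=1 -> V=6
t=3: input=4 -> V=0 FIRE
t=4: input=2 -> V=12
t=5: input=3 -> V=0 FIRE
t=6: input=1 -> V=6
t=7: input=3 -> V=0 FIRE
t=8: input=3 -> V=18
t=9: input=2 -> V=0 FIRE
t=10: input=2 -> V=12
t=11: input=1 -> V=16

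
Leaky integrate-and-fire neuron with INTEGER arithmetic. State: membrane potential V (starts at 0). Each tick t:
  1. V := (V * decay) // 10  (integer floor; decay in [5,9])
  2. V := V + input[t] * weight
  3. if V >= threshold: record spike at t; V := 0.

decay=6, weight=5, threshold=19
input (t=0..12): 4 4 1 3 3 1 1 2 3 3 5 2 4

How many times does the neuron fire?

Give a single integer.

Answer: 6

Derivation:
t=0: input=4 -> V=0 FIRE
t=1: input=4 -> V=0 FIRE
t=2: input=1 -> V=5
t=3: input=3 -> V=18
t=4: input=3 -> V=0 FIRE
t=5: input=1 -> V=5
t=6: input=1 -> V=8
t=7: input=2 -> V=14
t=8: input=3 -> V=0 FIRE
t=9: input=3 -> V=15
t=10: input=5 -> V=0 FIRE
t=11: input=2 -> V=10
t=12: input=4 -> V=0 FIRE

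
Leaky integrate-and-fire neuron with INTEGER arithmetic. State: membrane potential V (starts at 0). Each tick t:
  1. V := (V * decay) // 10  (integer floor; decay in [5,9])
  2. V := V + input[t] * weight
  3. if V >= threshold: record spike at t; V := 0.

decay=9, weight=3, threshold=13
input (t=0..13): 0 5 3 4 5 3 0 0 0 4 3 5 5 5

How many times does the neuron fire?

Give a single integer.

Answer: 7

Derivation:
t=0: input=0 -> V=0
t=1: input=5 -> V=0 FIRE
t=2: input=3 -> V=9
t=3: input=4 -> V=0 FIRE
t=4: input=5 -> V=0 FIRE
t=5: input=3 -> V=9
t=6: input=0 -> V=8
t=7: input=0 -> V=7
t=8: input=0 -> V=6
t=9: input=4 -> V=0 FIRE
t=10: input=3 -> V=9
t=11: input=5 -> V=0 FIRE
t=12: input=5 -> V=0 FIRE
t=13: input=5 -> V=0 FIRE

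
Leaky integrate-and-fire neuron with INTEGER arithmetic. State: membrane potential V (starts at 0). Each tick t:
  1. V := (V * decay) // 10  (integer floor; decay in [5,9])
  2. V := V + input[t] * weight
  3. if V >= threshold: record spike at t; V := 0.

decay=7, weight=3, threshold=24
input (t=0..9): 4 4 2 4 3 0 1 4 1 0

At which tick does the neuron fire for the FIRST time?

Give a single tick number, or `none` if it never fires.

Answer: 3

Derivation:
t=0: input=4 -> V=12
t=1: input=4 -> V=20
t=2: input=2 -> V=20
t=3: input=4 -> V=0 FIRE
t=4: input=3 -> V=9
t=5: input=0 -> V=6
t=6: input=1 -> V=7
t=7: input=4 -> V=16
t=8: input=1 -> V=14
t=9: input=0 -> V=9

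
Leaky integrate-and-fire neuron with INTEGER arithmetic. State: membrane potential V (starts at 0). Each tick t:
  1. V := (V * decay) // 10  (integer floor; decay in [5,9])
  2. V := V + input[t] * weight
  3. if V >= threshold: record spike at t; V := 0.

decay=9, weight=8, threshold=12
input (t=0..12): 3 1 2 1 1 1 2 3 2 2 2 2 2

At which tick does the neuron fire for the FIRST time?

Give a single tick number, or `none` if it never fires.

t=0: input=3 -> V=0 FIRE
t=1: input=1 -> V=8
t=2: input=2 -> V=0 FIRE
t=3: input=1 -> V=8
t=4: input=1 -> V=0 FIRE
t=5: input=1 -> V=8
t=6: input=2 -> V=0 FIRE
t=7: input=3 -> V=0 FIRE
t=8: input=2 -> V=0 FIRE
t=9: input=2 -> V=0 FIRE
t=10: input=2 -> V=0 FIRE
t=11: input=2 -> V=0 FIRE
t=12: input=2 -> V=0 FIRE

Answer: 0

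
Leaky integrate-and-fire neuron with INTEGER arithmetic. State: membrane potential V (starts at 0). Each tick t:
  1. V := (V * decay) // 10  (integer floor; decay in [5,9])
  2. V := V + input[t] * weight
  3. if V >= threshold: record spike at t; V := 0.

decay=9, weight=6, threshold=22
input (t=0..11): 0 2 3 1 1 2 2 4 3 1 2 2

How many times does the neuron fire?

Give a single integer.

Answer: 5

Derivation:
t=0: input=0 -> V=0
t=1: input=2 -> V=12
t=2: input=3 -> V=0 FIRE
t=3: input=1 -> V=6
t=4: input=1 -> V=11
t=5: input=2 -> V=21
t=6: input=2 -> V=0 FIRE
t=7: input=4 -> V=0 FIRE
t=8: input=3 -> V=18
t=9: input=1 -> V=0 FIRE
t=10: input=2 -> V=12
t=11: input=2 -> V=0 FIRE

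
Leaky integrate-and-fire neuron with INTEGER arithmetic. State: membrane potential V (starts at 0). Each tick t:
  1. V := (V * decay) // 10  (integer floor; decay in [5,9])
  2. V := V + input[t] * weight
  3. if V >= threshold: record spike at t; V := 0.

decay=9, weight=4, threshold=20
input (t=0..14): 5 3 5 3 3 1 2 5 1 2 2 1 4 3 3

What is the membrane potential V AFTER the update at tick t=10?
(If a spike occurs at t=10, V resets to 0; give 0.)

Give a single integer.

Answer: 17

Derivation:
t=0: input=5 -> V=0 FIRE
t=1: input=3 -> V=12
t=2: input=5 -> V=0 FIRE
t=3: input=3 -> V=12
t=4: input=3 -> V=0 FIRE
t=5: input=1 -> V=4
t=6: input=2 -> V=11
t=7: input=5 -> V=0 FIRE
t=8: input=1 -> V=4
t=9: input=2 -> V=11
t=10: input=2 -> V=17
t=11: input=1 -> V=19
t=12: input=4 -> V=0 FIRE
t=13: input=3 -> V=12
t=14: input=3 -> V=0 FIRE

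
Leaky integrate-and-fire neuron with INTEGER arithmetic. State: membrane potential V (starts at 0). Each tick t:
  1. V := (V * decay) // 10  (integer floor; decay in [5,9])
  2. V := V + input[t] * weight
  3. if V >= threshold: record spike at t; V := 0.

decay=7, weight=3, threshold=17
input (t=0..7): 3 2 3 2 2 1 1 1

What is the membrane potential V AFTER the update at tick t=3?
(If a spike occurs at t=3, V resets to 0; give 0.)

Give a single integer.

Answer: 6

Derivation:
t=0: input=3 -> V=9
t=1: input=2 -> V=12
t=2: input=3 -> V=0 FIRE
t=3: input=2 -> V=6
t=4: input=2 -> V=10
t=5: input=1 -> V=10
t=6: input=1 -> V=10
t=7: input=1 -> V=10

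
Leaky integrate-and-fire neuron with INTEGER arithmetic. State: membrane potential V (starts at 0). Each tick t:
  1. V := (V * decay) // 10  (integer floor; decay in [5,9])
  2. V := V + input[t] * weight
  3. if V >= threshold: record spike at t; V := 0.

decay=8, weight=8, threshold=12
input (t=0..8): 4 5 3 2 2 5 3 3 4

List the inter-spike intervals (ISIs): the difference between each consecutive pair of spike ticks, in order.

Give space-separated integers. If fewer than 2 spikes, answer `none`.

t=0: input=4 -> V=0 FIRE
t=1: input=5 -> V=0 FIRE
t=2: input=3 -> V=0 FIRE
t=3: input=2 -> V=0 FIRE
t=4: input=2 -> V=0 FIRE
t=5: input=5 -> V=0 FIRE
t=6: input=3 -> V=0 FIRE
t=7: input=3 -> V=0 FIRE
t=8: input=4 -> V=0 FIRE

Answer: 1 1 1 1 1 1 1 1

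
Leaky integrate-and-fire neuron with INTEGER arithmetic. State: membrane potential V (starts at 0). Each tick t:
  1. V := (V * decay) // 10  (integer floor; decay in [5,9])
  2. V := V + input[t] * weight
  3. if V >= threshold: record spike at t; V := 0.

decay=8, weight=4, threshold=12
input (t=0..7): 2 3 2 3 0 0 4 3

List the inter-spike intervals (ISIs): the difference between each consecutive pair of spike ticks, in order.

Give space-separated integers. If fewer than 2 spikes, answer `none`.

t=0: input=2 -> V=8
t=1: input=3 -> V=0 FIRE
t=2: input=2 -> V=8
t=3: input=3 -> V=0 FIRE
t=4: input=0 -> V=0
t=5: input=0 -> V=0
t=6: input=4 -> V=0 FIRE
t=7: input=3 -> V=0 FIRE

Answer: 2 3 1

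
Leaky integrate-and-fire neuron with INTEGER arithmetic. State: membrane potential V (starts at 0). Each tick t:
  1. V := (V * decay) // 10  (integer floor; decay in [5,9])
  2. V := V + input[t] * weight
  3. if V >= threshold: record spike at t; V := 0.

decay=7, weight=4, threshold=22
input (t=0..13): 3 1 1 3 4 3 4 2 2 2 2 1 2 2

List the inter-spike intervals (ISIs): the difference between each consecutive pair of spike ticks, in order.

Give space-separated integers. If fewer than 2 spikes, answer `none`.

Answer: 2

Derivation:
t=0: input=3 -> V=12
t=1: input=1 -> V=12
t=2: input=1 -> V=12
t=3: input=3 -> V=20
t=4: input=4 -> V=0 FIRE
t=5: input=3 -> V=12
t=6: input=4 -> V=0 FIRE
t=7: input=2 -> V=8
t=8: input=2 -> V=13
t=9: input=2 -> V=17
t=10: input=2 -> V=19
t=11: input=1 -> V=17
t=12: input=2 -> V=19
t=13: input=2 -> V=21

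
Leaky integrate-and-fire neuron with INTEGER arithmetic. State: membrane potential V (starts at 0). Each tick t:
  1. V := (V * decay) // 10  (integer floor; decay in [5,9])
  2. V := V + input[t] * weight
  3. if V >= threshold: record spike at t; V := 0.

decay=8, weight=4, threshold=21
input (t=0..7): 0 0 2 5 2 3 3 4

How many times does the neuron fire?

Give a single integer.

t=0: input=0 -> V=0
t=1: input=0 -> V=0
t=2: input=2 -> V=8
t=3: input=5 -> V=0 FIRE
t=4: input=2 -> V=8
t=5: input=3 -> V=18
t=6: input=3 -> V=0 FIRE
t=7: input=4 -> V=16

Answer: 2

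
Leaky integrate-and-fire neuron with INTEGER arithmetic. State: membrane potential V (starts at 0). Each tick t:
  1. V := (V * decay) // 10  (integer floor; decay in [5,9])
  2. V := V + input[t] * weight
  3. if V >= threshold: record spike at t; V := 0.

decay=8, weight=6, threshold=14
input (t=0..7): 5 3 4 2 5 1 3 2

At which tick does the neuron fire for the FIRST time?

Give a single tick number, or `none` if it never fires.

Answer: 0

Derivation:
t=0: input=5 -> V=0 FIRE
t=1: input=3 -> V=0 FIRE
t=2: input=4 -> V=0 FIRE
t=3: input=2 -> V=12
t=4: input=5 -> V=0 FIRE
t=5: input=1 -> V=6
t=6: input=3 -> V=0 FIRE
t=7: input=2 -> V=12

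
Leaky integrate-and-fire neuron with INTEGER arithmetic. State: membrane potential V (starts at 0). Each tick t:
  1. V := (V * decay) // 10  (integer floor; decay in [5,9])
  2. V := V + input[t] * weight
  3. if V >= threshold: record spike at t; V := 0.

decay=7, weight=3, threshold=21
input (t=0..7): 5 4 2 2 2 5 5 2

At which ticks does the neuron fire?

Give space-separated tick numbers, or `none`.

Answer: 1 5

Derivation:
t=0: input=5 -> V=15
t=1: input=4 -> V=0 FIRE
t=2: input=2 -> V=6
t=3: input=2 -> V=10
t=4: input=2 -> V=13
t=5: input=5 -> V=0 FIRE
t=6: input=5 -> V=15
t=7: input=2 -> V=16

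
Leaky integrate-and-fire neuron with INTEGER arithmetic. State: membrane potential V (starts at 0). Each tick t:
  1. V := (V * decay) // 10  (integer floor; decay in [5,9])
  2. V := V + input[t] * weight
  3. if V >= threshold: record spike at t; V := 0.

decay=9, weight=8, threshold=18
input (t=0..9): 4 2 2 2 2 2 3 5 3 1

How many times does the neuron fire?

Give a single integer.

t=0: input=4 -> V=0 FIRE
t=1: input=2 -> V=16
t=2: input=2 -> V=0 FIRE
t=3: input=2 -> V=16
t=4: input=2 -> V=0 FIRE
t=5: input=2 -> V=16
t=6: input=3 -> V=0 FIRE
t=7: input=5 -> V=0 FIRE
t=8: input=3 -> V=0 FIRE
t=9: input=1 -> V=8

Answer: 6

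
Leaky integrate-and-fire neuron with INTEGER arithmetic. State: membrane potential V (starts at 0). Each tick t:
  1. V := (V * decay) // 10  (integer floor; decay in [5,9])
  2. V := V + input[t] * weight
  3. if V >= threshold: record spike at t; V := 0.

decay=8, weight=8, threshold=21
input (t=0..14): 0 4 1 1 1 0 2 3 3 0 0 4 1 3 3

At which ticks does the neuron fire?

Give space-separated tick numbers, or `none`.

t=0: input=0 -> V=0
t=1: input=4 -> V=0 FIRE
t=2: input=1 -> V=8
t=3: input=1 -> V=14
t=4: input=1 -> V=19
t=5: input=0 -> V=15
t=6: input=2 -> V=0 FIRE
t=7: input=3 -> V=0 FIRE
t=8: input=3 -> V=0 FIRE
t=9: input=0 -> V=0
t=10: input=0 -> V=0
t=11: input=4 -> V=0 FIRE
t=12: input=1 -> V=8
t=13: input=3 -> V=0 FIRE
t=14: input=3 -> V=0 FIRE

Answer: 1 6 7 8 11 13 14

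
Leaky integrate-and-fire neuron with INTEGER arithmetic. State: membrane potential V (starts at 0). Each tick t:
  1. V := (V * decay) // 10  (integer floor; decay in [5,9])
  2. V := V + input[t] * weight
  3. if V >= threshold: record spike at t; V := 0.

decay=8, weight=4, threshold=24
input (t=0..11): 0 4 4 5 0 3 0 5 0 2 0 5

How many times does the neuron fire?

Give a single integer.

Answer: 3

Derivation:
t=0: input=0 -> V=0
t=1: input=4 -> V=16
t=2: input=4 -> V=0 FIRE
t=3: input=5 -> V=20
t=4: input=0 -> V=16
t=5: input=3 -> V=0 FIRE
t=6: input=0 -> V=0
t=7: input=5 -> V=20
t=8: input=0 -> V=16
t=9: input=2 -> V=20
t=10: input=0 -> V=16
t=11: input=5 -> V=0 FIRE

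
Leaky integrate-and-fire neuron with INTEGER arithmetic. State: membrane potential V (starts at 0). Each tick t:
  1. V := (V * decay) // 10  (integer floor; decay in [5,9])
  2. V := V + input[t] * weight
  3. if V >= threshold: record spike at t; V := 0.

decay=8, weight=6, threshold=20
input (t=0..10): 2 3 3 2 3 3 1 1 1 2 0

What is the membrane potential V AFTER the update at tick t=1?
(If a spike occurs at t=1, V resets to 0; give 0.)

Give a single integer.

Answer: 0

Derivation:
t=0: input=2 -> V=12
t=1: input=3 -> V=0 FIRE
t=2: input=3 -> V=18
t=3: input=2 -> V=0 FIRE
t=4: input=3 -> V=18
t=5: input=3 -> V=0 FIRE
t=6: input=1 -> V=6
t=7: input=1 -> V=10
t=8: input=1 -> V=14
t=9: input=2 -> V=0 FIRE
t=10: input=0 -> V=0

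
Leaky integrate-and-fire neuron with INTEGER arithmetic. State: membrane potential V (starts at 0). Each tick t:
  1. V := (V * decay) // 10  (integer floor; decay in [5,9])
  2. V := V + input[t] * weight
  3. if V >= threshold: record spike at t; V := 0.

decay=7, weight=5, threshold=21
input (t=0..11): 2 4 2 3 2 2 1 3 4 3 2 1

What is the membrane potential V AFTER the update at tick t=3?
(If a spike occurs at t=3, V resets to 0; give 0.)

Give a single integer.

Answer: 0

Derivation:
t=0: input=2 -> V=10
t=1: input=4 -> V=0 FIRE
t=2: input=2 -> V=10
t=3: input=3 -> V=0 FIRE
t=4: input=2 -> V=10
t=5: input=2 -> V=17
t=6: input=1 -> V=16
t=7: input=3 -> V=0 FIRE
t=8: input=4 -> V=20
t=9: input=3 -> V=0 FIRE
t=10: input=2 -> V=10
t=11: input=1 -> V=12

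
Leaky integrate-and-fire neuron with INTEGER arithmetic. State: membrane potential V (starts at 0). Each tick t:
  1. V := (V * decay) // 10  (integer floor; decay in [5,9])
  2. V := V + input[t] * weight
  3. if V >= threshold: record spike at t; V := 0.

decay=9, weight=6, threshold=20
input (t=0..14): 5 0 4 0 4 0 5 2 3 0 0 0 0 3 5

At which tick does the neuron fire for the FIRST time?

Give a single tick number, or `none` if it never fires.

Answer: 0

Derivation:
t=0: input=5 -> V=0 FIRE
t=1: input=0 -> V=0
t=2: input=4 -> V=0 FIRE
t=3: input=0 -> V=0
t=4: input=4 -> V=0 FIRE
t=5: input=0 -> V=0
t=6: input=5 -> V=0 FIRE
t=7: input=2 -> V=12
t=8: input=3 -> V=0 FIRE
t=9: input=0 -> V=0
t=10: input=0 -> V=0
t=11: input=0 -> V=0
t=12: input=0 -> V=0
t=13: input=3 -> V=18
t=14: input=5 -> V=0 FIRE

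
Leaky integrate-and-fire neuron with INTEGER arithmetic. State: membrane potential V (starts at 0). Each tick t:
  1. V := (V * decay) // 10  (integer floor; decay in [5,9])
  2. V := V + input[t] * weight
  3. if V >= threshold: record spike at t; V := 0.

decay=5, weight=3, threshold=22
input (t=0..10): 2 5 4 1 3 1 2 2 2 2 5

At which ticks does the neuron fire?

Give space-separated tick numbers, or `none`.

Answer: none

Derivation:
t=0: input=2 -> V=6
t=1: input=5 -> V=18
t=2: input=4 -> V=21
t=3: input=1 -> V=13
t=4: input=3 -> V=15
t=5: input=1 -> V=10
t=6: input=2 -> V=11
t=7: input=2 -> V=11
t=8: input=2 -> V=11
t=9: input=2 -> V=11
t=10: input=5 -> V=20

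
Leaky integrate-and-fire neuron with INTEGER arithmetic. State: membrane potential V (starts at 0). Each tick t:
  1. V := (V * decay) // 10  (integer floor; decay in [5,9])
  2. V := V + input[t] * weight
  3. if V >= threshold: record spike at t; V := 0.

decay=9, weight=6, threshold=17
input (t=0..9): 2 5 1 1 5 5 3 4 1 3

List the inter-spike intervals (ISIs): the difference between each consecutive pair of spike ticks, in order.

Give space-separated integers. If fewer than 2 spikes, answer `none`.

Answer: 3 1 1 1 2

Derivation:
t=0: input=2 -> V=12
t=1: input=5 -> V=0 FIRE
t=2: input=1 -> V=6
t=3: input=1 -> V=11
t=4: input=5 -> V=0 FIRE
t=5: input=5 -> V=0 FIRE
t=6: input=3 -> V=0 FIRE
t=7: input=4 -> V=0 FIRE
t=8: input=1 -> V=6
t=9: input=3 -> V=0 FIRE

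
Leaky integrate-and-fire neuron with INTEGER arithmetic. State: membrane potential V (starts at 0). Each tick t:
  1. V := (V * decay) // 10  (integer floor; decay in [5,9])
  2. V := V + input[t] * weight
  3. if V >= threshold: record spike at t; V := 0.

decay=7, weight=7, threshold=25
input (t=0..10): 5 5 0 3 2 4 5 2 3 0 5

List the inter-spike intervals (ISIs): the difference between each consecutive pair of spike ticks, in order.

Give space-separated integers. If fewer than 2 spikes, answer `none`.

Answer: 1 3 1 1 2 2

Derivation:
t=0: input=5 -> V=0 FIRE
t=1: input=5 -> V=0 FIRE
t=2: input=0 -> V=0
t=3: input=3 -> V=21
t=4: input=2 -> V=0 FIRE
t=5: input=4 -> V=0 FIRE
t=6: input=5 -> V=0 FIRE
t=7: input=2 -> V=14
t=8: input=3 -> V=0 FIRE
t=9: input=0 -> V=0
t=10: input=5 -> V=0 FIRE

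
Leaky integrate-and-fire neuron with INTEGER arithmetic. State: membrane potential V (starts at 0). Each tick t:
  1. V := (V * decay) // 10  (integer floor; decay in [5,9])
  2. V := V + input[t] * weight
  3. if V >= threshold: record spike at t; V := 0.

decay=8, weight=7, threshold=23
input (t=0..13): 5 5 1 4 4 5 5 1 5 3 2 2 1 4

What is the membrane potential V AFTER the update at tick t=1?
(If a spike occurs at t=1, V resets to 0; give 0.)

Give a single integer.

t=0: input=5 -> V=0 FIRE
t=1: input=5 -> V=0 FIRE
t=2: input=1 -> V=7
t=3: input=4 -> V=0 FIRE
t=4: input=4 -> V=0 FIRE
t=5: input=5 -> V=0 FIRE
t=6: input=5 -> V=0 FIRE
t=7: input=1 -> V=7
t=8: input=5 -> V=0 FIRE
t=9: input=3 -> V=21
t=10: input=2 -> V=0 FIRE
t=11: input=2 -> V=14
t=12: input=1 -> V=18
t=13: input=4 -> V=0 FIRE

Answer: 0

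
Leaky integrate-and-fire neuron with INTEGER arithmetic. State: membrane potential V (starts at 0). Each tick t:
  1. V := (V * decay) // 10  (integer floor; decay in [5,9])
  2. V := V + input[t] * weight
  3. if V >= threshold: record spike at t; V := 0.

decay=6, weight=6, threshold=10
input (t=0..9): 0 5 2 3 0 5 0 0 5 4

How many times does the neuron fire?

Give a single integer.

t=0: input=0 -> V=0
t=1: input=5 -> V=0 FIRE
t=2: input=2 -> V=0 FIRE
t=3: input=3 -> V=0 FIRE
t=4: input=0 -> V=0
t=5: input=5 -> V=0 FIRE
t=6: input=0 -> V=0
t=7: input=0 -> V=0
t=8: input=5 -> V=0 FIRE
t=9: input=4 -> V=0 FIRE

Answer: 6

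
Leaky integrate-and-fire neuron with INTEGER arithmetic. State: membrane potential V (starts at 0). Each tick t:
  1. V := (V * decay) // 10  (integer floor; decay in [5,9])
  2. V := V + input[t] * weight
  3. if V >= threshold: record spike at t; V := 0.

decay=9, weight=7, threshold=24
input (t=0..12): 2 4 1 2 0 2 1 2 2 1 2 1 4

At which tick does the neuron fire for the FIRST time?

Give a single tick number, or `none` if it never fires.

t=0: input=2 -> V=14
t=1: input=4 -> V=0 FIRE
t=2: input=1 -> V=7
t=3: input=2 -> V=20
t=4: input=0 -> V=18
t=5: input=2 -> V=0 FIRE
t=6: input=1 -> V=7
t=7: input=2 -> V=20
t=8: input=2 -> V=0 FIRE
t=9: input=1 -> V=7
t=10: input=2 -> V=20
t=11: input=1 -> V=0 FIRE
t=12: input=4 -> V=0 FIRE

Answer: 1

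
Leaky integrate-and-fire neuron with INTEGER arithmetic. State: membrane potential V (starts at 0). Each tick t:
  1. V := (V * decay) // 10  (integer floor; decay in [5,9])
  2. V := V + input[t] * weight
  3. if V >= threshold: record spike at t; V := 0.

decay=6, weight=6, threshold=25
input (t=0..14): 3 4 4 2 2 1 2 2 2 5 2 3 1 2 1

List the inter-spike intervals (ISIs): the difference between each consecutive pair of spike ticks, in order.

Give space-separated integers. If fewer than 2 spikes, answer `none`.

Answer: 2 5 1 2

Derivation:
t=0: input=3 -> V=18
t=1: input=4 -> V=0 FIRE
t=2: input=4 -> V=24
t=3: input=2 -> V=0 FIRE
t=4: input=2 -> V=12
t=5: input=1 -> V=13
t=6: input=2 -> V=19
t=7: input=2 -> V=23
t=8: input=2 -> V=0 FIRE
t=9: input=5 -> V=0 FIRE
t=10: input=2 -> V=12
t=11: input=3 -> V=0 FIRE
t=12: input=1 -> V=6
t=13: input=2 -> V=15
t=14: input=1 -> V=15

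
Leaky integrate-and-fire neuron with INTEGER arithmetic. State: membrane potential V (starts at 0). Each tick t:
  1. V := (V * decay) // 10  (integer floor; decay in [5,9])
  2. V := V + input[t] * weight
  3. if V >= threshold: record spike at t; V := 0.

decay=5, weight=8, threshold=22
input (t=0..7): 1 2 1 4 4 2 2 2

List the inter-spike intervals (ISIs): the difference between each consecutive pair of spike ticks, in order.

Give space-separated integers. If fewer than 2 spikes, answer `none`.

t=0: input=1 -> V=8
t=1: input=2 -> V=20
t=2: input=1 -> V=18
t=3: input=4 -> V=0 FIRE
t=4: input=4 -> V=0 FIRE
t=5: input=2 -> V=16
t=6: input=2 -> V=0 FIRE
t=7: input=2 -> V=16

Answer: 1 2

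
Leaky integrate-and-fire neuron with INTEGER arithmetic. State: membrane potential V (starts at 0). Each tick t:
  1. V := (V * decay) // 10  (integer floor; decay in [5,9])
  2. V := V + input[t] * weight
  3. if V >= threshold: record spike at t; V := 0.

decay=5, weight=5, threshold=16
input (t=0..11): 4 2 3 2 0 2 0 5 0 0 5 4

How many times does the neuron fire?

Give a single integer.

Answer: 5

Derivation:
t=0: input=4 -> V=0 FIRE
t=1: input=2 -> V=10
t=2: input=3 -> V=0 FIRE
t=3: input=2 -> V=10
t=4: input=0 -> V=5
t=5: input=2 -> V=12
t=6: input=0 -> V=6
t=7: input=5 -> V=0 FIRE
t=8: input=0 -> V=0
t=9: input=0 -> V=0
t=10: input=5 -> V=0 FIRE
t=11: input=4 -> V=0 FIRE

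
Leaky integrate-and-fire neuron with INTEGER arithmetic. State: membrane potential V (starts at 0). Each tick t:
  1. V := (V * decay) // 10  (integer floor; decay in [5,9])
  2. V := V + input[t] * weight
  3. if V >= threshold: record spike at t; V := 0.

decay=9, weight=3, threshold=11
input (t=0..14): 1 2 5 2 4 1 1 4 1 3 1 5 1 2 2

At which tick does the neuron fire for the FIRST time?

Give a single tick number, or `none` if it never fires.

t=0: input=1 -> V=3
t=1: input=2 -> V=8
t=2: input=5 -> V=0 FIRE
t=3: input=2 -> V=6
t=4: input=4 -> V=0 FIRE
t=5: input=1 -> V=3
t=6: input=1 -> V=5
t=7: input=4 -> V=0 FIRE
t=8: input=1 -> V=3
t=9: input=3 -> V=0 FIRE
t=10: input=1 -> V=3
t=11: input=5 -> V=0 FIRE
t=12: input=1 -> V=3
t=13: input=2 -> V=8
t=14: input=2 -> V=0 FIRE

Answer: 2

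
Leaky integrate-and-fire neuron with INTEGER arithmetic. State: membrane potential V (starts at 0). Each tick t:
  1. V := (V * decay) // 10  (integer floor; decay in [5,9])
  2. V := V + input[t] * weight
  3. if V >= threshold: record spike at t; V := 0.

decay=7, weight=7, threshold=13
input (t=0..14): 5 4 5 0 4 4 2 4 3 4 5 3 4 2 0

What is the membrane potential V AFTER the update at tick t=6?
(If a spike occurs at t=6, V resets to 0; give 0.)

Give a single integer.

Answer: 0

Derivation:
t=0: input=5 -> V=0 FIRE
t=1: input=4 -> V=0 FIRE
t=2: input=5 -> V=0 FIRE
t=3: input=0 -> V=0
t=4: input=4 -> V=0 FIRE
t=5: input=4 -> V=0 FIRE
t=6: input=2 -> V=0 FIRE
t=7: input=4 -> V=0 FIRE
t=8: input=3 -> V=0 FIRE
t=9: input=4 -> V=0 FIRE
t=10: input=5 -> V=0 FIRE
t=11: input=3 -> V=0 FIRE
t=12: input=4 -> V=0 FIRE
t=13: input=2 -> V=0 FIRE
t=14: input=0 -> V=0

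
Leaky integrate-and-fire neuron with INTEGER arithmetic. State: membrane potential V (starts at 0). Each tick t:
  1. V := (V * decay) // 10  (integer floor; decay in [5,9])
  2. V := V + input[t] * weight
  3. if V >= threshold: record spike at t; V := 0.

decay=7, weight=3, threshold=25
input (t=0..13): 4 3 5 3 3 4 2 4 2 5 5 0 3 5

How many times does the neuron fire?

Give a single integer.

Answer: 3

Derivation:
t=0: input=4 -> V=12
t=1: input=3 -> V=17
t=2: input=5 -> V=0 FIRE
t=3: input=3 -> V=9
t=4: input=3 -> V=15
t=5: input=4 -> V=22
t=6: input=2 -> V=21
t=7: input=4 -> V=0 FIRE
t=8: input=2 -> V=6
t=9: input=5 -> V=19
t=10: input=5 -> V=0 FIRE
t=11: input=0 -> V=0
t=12: input=3 -> V=9
t=13: input=5 -> V=21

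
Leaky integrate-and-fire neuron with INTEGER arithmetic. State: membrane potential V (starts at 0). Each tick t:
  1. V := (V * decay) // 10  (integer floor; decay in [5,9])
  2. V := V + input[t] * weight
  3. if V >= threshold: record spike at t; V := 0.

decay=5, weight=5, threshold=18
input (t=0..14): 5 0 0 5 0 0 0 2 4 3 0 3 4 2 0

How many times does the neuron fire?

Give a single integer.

t=0: input=5 -> V=0 FIRE
t=1: input=0 -> V=0
t=2: input=0 -> V=0
t=3: input=5 -> V=0 FIRE
t=4: input=0 -> V=0
t=5: input=0 -> V=0
t=6: input=0 -> V=0
t=7: input=2 -> V=10
t=8: input=4 -> V=0 FIRE
t=9: input=3 -> V=15
t=10: input=0 -> V=7
t=11: input=3 -> V=0 FIRE
t=12: input=4 -> V=0 FIRE
t=13: input=2 -> V=10
t=14: input=0 -> V=5

Answer: 5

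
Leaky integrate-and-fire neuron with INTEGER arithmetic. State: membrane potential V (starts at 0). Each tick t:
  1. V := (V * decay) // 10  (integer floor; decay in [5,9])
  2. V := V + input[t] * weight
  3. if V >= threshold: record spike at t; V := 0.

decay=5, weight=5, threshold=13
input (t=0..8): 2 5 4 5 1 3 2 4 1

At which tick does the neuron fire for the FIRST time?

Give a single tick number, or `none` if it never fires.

Answer: 1

Derivation:
t=0: input=2 -> V=10
t=1: input=5 -> V=0 FIRE
t=2: input=4 -> V=0 FIRE
t=3: input=5 -> V=0 FIRE
t=4: input=1 -> V=5
t=5: input=3 -> V=0 FIRE
t=6: input=2 -> V=10
t=7: input=4 -> V=0 FIRE
t=8: input=1 -> V=5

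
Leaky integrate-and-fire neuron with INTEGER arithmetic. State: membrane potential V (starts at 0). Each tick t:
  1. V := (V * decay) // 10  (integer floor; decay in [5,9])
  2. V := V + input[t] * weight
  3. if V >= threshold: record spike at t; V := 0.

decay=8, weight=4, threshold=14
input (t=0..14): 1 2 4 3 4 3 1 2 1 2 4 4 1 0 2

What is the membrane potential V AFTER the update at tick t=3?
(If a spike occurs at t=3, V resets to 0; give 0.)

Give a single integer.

Answer: 12

Derivation:
t=0: input=1 -> V=4
t=1: input=2 -> V=11
t=2: input=4 -> V=0 FIRE
t=3: input=3 -> V=12
t=4: input=4 -> V=0 FIRE
t=5: input=3 -> V=12
t=6: input=1 -> V=13
t=7: input=2 -> V=0 FIRE
t=8: input=1 -> V=4
t=9: input=2 -> V=11
t=10: input=4 -> V=0 FIRE
t=11: input=4 -> V=0 FIRE
t=12: input=1 -> V=4
t=13: input=0 -> V=3
t=14: input=2 -> V=10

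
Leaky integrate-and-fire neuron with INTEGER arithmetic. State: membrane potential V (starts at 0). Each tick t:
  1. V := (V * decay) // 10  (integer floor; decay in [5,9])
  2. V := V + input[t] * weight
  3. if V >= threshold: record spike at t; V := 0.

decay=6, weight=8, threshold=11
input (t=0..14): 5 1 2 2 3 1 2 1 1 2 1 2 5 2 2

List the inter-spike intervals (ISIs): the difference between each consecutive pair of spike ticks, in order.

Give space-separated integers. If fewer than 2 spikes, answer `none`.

t=0: input=5 -> V=0 FIRE
t=1: input=1 -> V=8
t=2: input=2 -> V=0 FIRE
t=3: input=2 -> V=0 FIRE
t=4: input=3 -> V=0 FIRE
t=5: input=1 -> V=8
t=6: input=2 -> V=0 FIRE
t=7: input=1 -> V=8
t=8: input=1 -> V=0 FIRE
t=9: input=2 -> V=0 FIRE
t=10: input=1 -> V=8
t=11: input=2 -> V=0 FIRE
t=12: input=5 -> V=0 FIRE
t=13: input=2 -> V=0 FIRE
t=14: input=2 -> V=0 FIRE

Answer: 2 1 1 2 2 1 2 1 1 1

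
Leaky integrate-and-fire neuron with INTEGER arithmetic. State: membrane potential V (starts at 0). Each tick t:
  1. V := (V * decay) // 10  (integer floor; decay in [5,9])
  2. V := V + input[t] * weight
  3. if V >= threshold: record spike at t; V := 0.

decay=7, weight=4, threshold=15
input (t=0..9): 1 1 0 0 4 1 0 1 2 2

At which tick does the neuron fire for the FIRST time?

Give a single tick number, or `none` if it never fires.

Answer: 4

Derivation:
t=0: input=1 -> V=4
t=1: input=1 -> V=6
t=2: input=0 -> V=4
t=3: input=0 -> V=2
t=4: input=4 -> V=0 FIRE
t=5: input=1 -> V=4
t=6: input=0 -> V=2
t=7: input=1 -> V=5
t=8: input=2 -> V=11
t=9: input=2 -> V=0 FIRE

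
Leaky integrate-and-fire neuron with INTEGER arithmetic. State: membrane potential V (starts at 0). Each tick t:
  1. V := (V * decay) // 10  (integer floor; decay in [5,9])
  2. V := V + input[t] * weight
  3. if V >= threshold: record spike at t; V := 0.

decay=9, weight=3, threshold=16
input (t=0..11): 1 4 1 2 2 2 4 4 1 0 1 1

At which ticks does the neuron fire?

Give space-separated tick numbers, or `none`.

Answer: 3 6

Derivation:
t=0: input=1 -> V=3
t=1: input=4 -> V=14
t=2: input=1 -> V=15
t=3: input=2 -> V=0 FIRE
t=4: input=2 -> V=6
t=5: input=2 -> V=11
t=6: input=4 -> V=0 FIRE
t=7: input=4 -> V=12
t=8: input=1 -> V=13
t=9: input=0 -> V=11
t=10: input=1 -> V=12
t=11: input=1 -> V=13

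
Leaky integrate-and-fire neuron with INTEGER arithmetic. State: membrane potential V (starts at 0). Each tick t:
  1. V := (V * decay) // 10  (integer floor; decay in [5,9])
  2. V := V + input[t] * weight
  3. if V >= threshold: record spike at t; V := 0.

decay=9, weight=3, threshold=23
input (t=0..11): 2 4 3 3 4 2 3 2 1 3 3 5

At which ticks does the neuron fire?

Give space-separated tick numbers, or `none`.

t=0: input=2 -> V=6
t=1: input=4 -> V=17
t=2: input=3 -> V=0 FIRE
t=3: input=3 -> V=9
t=4: input=4 -> V=20
t=5: input=2 -> V=0 FIRE
t=6: input=3 -> V=9
t=7: input=2 -> V=14
t=8: input=1 -> V=15
t=9: input=3 -> V=22
t=10: input=3 -> V=0 FIRE
t=11: input=5 -> V=15

Answer: 2 5 10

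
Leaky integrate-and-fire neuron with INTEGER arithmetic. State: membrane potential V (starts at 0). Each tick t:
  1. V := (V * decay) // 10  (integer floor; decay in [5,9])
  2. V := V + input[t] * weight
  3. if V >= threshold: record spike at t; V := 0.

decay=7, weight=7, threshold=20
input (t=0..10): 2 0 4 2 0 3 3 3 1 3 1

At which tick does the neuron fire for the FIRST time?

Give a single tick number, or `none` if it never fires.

Answer: 2

Derivation:
t=0: input=2 -> V=14
t=1: input=0 -> V=9
t=2: input=4 -> V=0 FIRE
t=3: input=2 -> V=14
t=4: input=0 -> V=9
t=5: input=3 -> V=0 FIRE
t=6: input=3 -> V=0 FIRE
t=7: input=3 -> V=0 FIRE
t=8: input=1 -> V=7
t=9: input=3 -> V=0 FIRE
t=10: input=1 -> V=7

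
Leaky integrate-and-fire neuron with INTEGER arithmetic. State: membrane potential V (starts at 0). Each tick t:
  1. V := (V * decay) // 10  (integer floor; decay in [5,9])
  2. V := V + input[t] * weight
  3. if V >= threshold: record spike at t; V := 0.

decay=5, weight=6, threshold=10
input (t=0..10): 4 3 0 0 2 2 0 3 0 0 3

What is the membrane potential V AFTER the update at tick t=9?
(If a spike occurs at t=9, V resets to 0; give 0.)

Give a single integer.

t=0: input=4 -> V=0 FIRE
t=1: input=3 -> V=0 FIRE
t=2: input=0 -> V=0
t=3: input=0 -> V=0
t=4: input=2 -> V=0 FIRE
t=5: input=2 -> V=0 FIRE
t=6: input=0 -> V=0
t=7: input=3 -> V=0 FIRE
t=8: input=0 -> V=0
t=9: input=0 -> V=0
t=10: input=3 -> V=0 FIRE

Answer: 0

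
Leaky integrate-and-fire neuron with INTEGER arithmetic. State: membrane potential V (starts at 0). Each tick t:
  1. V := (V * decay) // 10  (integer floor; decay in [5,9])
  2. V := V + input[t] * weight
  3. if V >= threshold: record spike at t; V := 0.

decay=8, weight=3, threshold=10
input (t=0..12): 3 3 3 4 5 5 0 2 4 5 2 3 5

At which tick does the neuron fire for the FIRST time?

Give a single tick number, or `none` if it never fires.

t=0: input=3 -> V=9
t=1: input=3 -> V=0 FIRE
t=2: input=3 -> V=9
t=3: input=4 -> V=0 FIRE
t=4: input=5 -> V=0 FIRE
t=5: input=5 -> V=0 FIRE
t=6: input=0 -> V=0
t=7: input=2 -> V=6
t=8: input=4 -> V=0 FIRE
t=9: input=5 -> V=0 FIRE
t=10: input=2 -> V=6
t=11: input=3 -> V=0 FIRE
t=12: input=5 -> V=0 FIRE

Answer: 1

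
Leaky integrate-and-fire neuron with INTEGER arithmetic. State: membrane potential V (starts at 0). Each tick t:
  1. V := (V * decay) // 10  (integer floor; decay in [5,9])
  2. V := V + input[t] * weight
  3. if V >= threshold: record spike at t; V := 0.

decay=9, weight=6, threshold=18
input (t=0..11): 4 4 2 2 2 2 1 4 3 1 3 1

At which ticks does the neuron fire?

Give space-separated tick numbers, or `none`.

t=0: input=4 -> V=0 FIRE
t=1: input=4 -> V=0 FIRE
t=2: input=2 -> V=12
t=3: input=2 -> V=0 FIRE
t=4: input=2 -> V=12
t=5: input=2 -> V=0 FIRE
t=6: input=1 -> V=6
t=7: input=4 -> V=0 FIRE
t=8: input=3 -> V=0 FIRE
t=9: input=1 -> V=6
t=10: input=3 -> V=0 FIRE
t=11: input=1 -> V=6

Answer: 0 1 3 5 7 8 10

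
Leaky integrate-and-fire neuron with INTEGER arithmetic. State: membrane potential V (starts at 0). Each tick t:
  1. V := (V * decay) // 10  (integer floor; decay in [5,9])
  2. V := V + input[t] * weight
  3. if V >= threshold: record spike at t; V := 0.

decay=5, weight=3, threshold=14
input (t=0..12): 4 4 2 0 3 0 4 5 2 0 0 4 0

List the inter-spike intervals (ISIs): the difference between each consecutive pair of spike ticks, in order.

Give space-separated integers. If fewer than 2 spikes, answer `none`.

t=0: input=4 -> V=12
t=1: input=4 -> V=0 FIRE
t=2: input=2 -> V=6
t=3: input=0 -> V=3
t=4: input=3 -> V=10
t=5: input=0 -> V=5
t=6: input=4 -> V=0 FIRE
t=7: input=5 -> V=0 FIRE
t=8: input=2 -> V=6
t=9: input=0 -> V=3
t=10: input=0 -> V=1
t=11: input=4 -> V=12
t=12: input=0 -> V=6

Answer: 5 1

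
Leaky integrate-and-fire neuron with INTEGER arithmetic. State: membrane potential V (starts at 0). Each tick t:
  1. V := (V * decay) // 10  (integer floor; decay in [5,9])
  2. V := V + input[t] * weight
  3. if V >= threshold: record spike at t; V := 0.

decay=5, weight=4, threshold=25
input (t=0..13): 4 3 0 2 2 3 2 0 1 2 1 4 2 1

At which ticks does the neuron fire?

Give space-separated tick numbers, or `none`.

Answer: none

Derivation:
t=0: input=4 -> V=16
t=1: input=3 -> V=20
t=2: input=0 -> V=10
t=3: input=2 -> V=13
t=4: input=2 -> V=14
t=5: input=3 -> V=19
t=6: input=2 -> V=17
t=7: input=0 -> V=8
t=8: input=1 -> V=8
t=9: input=2 -> V=12
t=10: input=1 -> V=10
t=11: input=4 -> V=21
t=12: input=2 -> V=18
t=13: input=1 -> V=13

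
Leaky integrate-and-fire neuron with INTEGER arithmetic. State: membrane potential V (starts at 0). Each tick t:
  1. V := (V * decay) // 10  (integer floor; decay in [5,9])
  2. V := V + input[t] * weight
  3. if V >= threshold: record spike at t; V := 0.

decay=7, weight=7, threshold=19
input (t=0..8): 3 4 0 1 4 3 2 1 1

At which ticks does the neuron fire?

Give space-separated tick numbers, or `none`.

Answer: 0 1 4 5

Derivation:
t=0: input=3 -> V=0 FIRE
t=1: input=4 -> V=0 FIRE
t=2: input=0 -> V=0
t=3: input=1 -> V=7
t=4: input=4 -> V=0 FIRE
t=5: input=3 -> V=0 FIRE
t=6: input=2 -> V=14
t=7: input=1 -> V=16
t=8: input=1 -> V=18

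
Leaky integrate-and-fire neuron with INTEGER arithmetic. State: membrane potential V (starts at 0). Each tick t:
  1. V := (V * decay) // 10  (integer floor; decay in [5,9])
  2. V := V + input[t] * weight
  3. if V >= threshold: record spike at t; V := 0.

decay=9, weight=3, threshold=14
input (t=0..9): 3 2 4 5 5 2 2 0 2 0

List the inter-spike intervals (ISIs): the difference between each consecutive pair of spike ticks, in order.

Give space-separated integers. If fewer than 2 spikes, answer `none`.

Answer: 2 1 4

Derivation:
t=0: input=3 -> V=9
t=1: input=2 -> V=0 FIRE
t=2: input=4 -> V=12
t=3: input=5 -> V=0 FIRE
t=4: input=5 -> V=0 FIRE
t=5: input=2 -> V=6
t=6: input=2 -> V=11
t=7: input=0 -> V=9
t=8: input=2 -> V=0 FIRE
t=9: input=0 -> V=0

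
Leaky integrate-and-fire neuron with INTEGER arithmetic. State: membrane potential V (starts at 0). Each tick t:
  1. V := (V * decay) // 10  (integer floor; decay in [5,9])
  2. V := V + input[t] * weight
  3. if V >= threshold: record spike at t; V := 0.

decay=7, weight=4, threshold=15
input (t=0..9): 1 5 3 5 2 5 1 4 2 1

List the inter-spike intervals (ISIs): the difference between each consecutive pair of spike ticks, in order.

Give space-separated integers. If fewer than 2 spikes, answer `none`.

t=0: input=1 -> V=4
t=1: input=5 -> V=0 FIRE
t=2: input=3 -> V=12
t=3: input=5 -> V=0 FIRE
t=4: input=2 -> V=8
t=5: input=5 -> V=0 FIRE
t=6: input=1 -> V=4
t=7: input=4 -> V=0 FIRE
t=8: input=2 -> V=8
t=9: input=1 -> V=9

Answer: 2 2 2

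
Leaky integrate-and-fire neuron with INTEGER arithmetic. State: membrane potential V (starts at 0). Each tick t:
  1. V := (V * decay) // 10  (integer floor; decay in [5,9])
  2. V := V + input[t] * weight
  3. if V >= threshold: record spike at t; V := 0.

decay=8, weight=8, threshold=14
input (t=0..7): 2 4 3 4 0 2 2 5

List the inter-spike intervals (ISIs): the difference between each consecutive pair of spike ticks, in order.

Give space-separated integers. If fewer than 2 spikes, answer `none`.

t=0: input=2 -> V=0 FIRE
t=1: input=4 -> V=0 FIRE
t=2: input=3 -> V=0 FIRE
t=3: input=4 -> V=0 FIRE
t=4: input=0 -> V=0
t=5: input=2 -> V=0 FIRE
t=6: input=2 -> V=0 FIRE
t=7: input=5 -> V=0 FIRE

Answer: 1 1 1 2 1 1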